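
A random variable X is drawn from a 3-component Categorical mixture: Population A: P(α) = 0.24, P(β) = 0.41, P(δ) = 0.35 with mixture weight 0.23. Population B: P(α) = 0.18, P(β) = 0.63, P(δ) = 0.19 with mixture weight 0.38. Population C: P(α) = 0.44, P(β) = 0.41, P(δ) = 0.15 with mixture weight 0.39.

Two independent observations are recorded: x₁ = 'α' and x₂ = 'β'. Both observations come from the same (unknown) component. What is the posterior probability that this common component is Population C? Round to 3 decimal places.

The responsibility of component k is P(Z=k) f_k(x) divided by Σ_j P(Z=j) f_j(x).
Since both observations come from the same component, the likelihood for component k is f_k(x₁)·f_k(x₂).
  f_A = [0.24] × [0.41] = 0.0984
  f_B = [0.18] × [0.63] = 0.1134
  f_C = [0.44] × [0.41] = 0.1804
Prior × likelihood for each component:
  P(Z=A)·f_A = 0.23 × 0.0984 = 0.022632
  P(Z=B)·f_B = 0.38 × 0.1134 = 0.043092
  P(Z=C)·f_C = 0.39 × 0.1804 = 0.070356
Sum: 0.022632 + 0.043092 + 0.070356 = 0.13608
Responsibility of Population C: 0.070356 / 0.13608 ≈ 0.517

0.517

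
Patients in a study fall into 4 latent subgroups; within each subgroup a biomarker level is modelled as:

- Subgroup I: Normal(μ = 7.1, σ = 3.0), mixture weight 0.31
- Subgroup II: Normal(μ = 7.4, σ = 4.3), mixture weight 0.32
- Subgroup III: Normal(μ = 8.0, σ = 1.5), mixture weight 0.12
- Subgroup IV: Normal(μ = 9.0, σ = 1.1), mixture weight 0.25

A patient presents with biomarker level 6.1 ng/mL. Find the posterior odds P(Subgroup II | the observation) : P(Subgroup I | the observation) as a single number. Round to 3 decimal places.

0.727

Posterior odds = (π_i f_i(x)) / (π_j f_j(x)); the normalising sum cancels.
Evaluate each component's likelihood at the observed value:
  L_I = (1/(3.0·√(2π)))·exp(−(6.1−7.1)²/(2·3.0²)) = 0.132981·exp(-0.05556) = 0.125794
  L_II = (1/(4.3·√(2π)))·exp(−(6.1−7.4)²/(2·4.3²)) = 0.092777·exp(-0.04570) = 0.0886327
  L_III = (1/(1.5·√(2π)))·exp(−(6.1−8.0)²/(2·1.5²)) = 0.265962·exp(-0.80222) = 0.119239
  L_IV = (1/(1.1·√(2π)))·exp(−(6.1−9.0)²/(2·1.1²)) = 0.362675·exp(-3.47521) = 0.0112268
Odds = (0.32/0.31) × (0.0886327/0.125794) = 1.03226 × 0.704584 ≈ 0.727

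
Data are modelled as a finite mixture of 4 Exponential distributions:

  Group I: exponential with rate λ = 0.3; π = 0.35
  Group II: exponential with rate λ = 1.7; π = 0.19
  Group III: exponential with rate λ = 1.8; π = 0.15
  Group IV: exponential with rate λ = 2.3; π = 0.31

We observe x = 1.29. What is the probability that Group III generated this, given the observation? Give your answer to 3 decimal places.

0.155

The responsibility of component k is P(Z=k) f_k(x) divided by Σ_j P(Z=j) f_j(x).
Evaluate each component's likelihood at the observed value:
  p_I = 0.203727
  p_II = 0.189689
  p_III = 0.176539
  p_IV = 0.118352
Unnormalised posteriors:
  P(Z=I)·p_I = 0.35 × 0.203727 = 0.0713046
  P(Z=II)·p_II = 0.19 × 0.189689 = 0.0360408
  P(Z=III)·p_III = 0.15 × 0.176539 = 0.0264809
  P(Z=IV)·p_IV = 0.31 × 0.118352 = 0.0366892
Normaliser: 0.0713046 + 0.0360408 + 0.0264809 + 0.0366892 = 0.170515
So the posterior for Group III is 0.0264809 / 0.170515 ≈ 0.155.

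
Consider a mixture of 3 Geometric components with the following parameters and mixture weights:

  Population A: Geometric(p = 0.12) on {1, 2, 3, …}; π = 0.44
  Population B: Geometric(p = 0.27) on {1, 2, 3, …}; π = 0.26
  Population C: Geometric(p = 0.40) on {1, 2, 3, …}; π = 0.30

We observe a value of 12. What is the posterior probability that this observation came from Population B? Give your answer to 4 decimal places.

0.1414

Apply Bayes' rule: the posterior for each component is proportional to its prior times its likelihood at x.
Evaluate each component's likelihood at the observed value:
  L_A = 0.0294097
  L_B = 0.00847062
  L_C = 0.00145119
Unnormalised posteriors:
  π_A·L_A = 0.44 × 0.0294097 = 0.0129403
  π_B·L_B = 0.26 × 0.00847062 = 0.00220236
  π_C·L_C = 0.30 × 0.00145119 = 0.000435356
Normaliser: 0.0129403 + 0.00220236 + 0.000435356 = 0.015578
Responsibility of Population B: 0.00220236 / 0.015578 ≈ 0.1414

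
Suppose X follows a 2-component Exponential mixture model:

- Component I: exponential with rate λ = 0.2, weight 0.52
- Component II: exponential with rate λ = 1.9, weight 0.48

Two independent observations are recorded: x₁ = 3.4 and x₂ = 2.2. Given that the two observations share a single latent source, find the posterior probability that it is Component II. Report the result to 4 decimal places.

0.0061

By Bayes' theorem, P(k | x) = π_k f_k(x) / Σ_j π_j f_j(x).
Since both observations come from the same component, the likelihood for component k is f_k(x₁)·f_k(x₂).
  p_I = [0.101323] × [0.128807] = 0.0130512
  p_II = [0.00297311] × [0.0290672] = 8.64199e-05
Multiply by the mixture weights:
  π_I·p_I = 0.52 × 0.0130512 = 0.00678662
  π_II·p_II = 0.48 × 8.64199e-05 = 4.14816e-05
Normaliser: 0.00678662 + 4.14816e-05 = 0.0068281
P(Component II | x₁,x₂) ≈ 0.0061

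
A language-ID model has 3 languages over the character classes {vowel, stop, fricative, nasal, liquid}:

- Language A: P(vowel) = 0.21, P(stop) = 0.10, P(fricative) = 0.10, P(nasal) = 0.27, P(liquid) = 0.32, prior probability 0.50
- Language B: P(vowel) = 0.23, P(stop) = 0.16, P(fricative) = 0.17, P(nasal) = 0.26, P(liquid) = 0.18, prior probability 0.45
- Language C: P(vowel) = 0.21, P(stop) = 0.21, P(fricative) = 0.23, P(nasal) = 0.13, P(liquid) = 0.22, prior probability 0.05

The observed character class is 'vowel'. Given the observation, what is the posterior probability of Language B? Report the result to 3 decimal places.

By Bayes' theorem, P(k | x) = P(Z=k) f_k(x) / Σ_j P(Z=j) f_j(x).
Component likelihoods at x = 'vowel':
  f_A = 0.21
  f_B = 0.23
  f_C = 0.21
Weight by the priors:
  P(Z=A)·f_A = 0.50 × 0.21 = 0.105
  P(Z=B)·f_B = 0.45 × 0.23 = 0.1035
  P(Z=C)·f_C = 0.05 × 0.21 = 0.0105
Sum: 0.105 + 0.1035 + 0.0105 = 0.219
P(Language B | the observation) = 0.1035 / 0.219 ≈ 0.473

0.473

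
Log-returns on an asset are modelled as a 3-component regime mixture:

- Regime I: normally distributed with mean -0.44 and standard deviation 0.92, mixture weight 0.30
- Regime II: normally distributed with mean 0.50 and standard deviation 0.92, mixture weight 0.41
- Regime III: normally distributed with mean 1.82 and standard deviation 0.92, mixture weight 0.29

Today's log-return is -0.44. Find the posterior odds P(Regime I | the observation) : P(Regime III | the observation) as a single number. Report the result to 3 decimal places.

21.140

Posterior odds = (P(Z=i) f_i(x)) / (P(Z=j) f_j(x)); the normalising sum cancels.
Evaluate each component's likelihood at the observed value:
  f_I = (1/(0.92·√(2π)))·exp(−(-0.44−-0.44)²/(2·0.92²)) = 0.433633·exp(-0.00000) = 0.433633
  f_II = (1/(0.92·√(2π)))·exp(−(-0.44−0.50)²/(2·0.92²)) = 0.433633·exp(-0.52198) = 0.257295
  f_III = (1/(0.92·√(2π)))·exp(−(-0.44−1.82)²/(2·0.92²)) = 0.433633·exp(-3.01725) = 0.0212201
Posterior odds = (P(Z=I)·f_I) / (P(Z=III)·f_III) = (0.30·0.433633) / (0.29·0.0212201) = 0.13009 / 0.00615383 ≈ 21.140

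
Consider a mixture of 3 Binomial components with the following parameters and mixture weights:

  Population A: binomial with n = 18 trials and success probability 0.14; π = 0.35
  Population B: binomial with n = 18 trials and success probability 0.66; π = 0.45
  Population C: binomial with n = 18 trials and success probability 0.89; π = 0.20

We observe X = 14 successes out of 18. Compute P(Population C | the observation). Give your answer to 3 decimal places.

0.242

P(component k | x) = P(Z=k)·f_k(x) / marginal(x), where marginal(x) = Σ_j P(Z=j)·f_j(x).
Binomial probabilities:
  L_A = C(18,14)·0.14^14·0.86^4 = 3060·1.1112e-12·0.547008 = 1.85998e-09
  L_B = C(18,14)·0.66^14·0.34^4 = 3060·0.00297588·0.0133634 = 0.121689
  L_C = C(18,14)·0.89^14·0.11^4 = 3060·0.195641·0.00014641 = 0.0876501
Weight by the priors:
  P(Z=A)·L_A = 0.35 × 1.85998e-09 = 6.50992e-10
  P(Z=B)·L_B = 0.45 × 0.121689 = 0.0547602
  P(Z=C)·L_C = 0.20 × 0.0876501 = 0.01753
Evidence: 6.50992e-10 + 0.0547602 + 0.01753 = 0.0722902
Responsibility of Population C: 0.01753 / 0.0722902 ≈ 0.242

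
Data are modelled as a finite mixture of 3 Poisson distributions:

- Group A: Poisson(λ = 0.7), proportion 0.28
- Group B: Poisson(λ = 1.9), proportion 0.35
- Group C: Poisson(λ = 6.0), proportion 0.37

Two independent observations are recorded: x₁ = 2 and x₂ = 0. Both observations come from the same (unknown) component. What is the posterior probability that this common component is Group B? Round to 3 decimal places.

Apply Bayes' rule: the posterior for each component is proportional to its prior times its likelihood at x.
Since both observations come from the same component, the likelihood for component k is f_k(x₁)·f_k(x₂).
  p_A = [0.121663] × [0.496585] = 0.0604163
  p_B = [0.269971] × [0.149569] = 0.0403792
  p_C = [0.0446175] × [0.00247875] = 0.000110596
Weight by the priors:
  w_A·p_A = 0.28 × 0.0604163 = 0.0169166
  w_B·p_B = 0.35 × 0.0403792 = 0.0141327
  w_C·p_C = 0.37 × 0.000110596 = 4.09205e-05
Normaliser: 0.0169166 + 0.0141327 + 4.09205e-05 = 0.0310902
P(Group B | x) = 0.0141327 / 0.0310902 ≈ 0.455

0.455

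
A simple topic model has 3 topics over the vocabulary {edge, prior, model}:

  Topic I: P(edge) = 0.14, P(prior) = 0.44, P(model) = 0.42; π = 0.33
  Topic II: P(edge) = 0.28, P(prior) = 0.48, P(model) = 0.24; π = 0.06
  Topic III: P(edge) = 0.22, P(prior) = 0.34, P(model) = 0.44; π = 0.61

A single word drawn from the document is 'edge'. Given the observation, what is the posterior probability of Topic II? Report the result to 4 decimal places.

Posterior ∝ prior × likelihood, so P(k | x) ∝ w_k f_k(x); normalise over all components.
Component likelihoods at x = 'edge':
  L_I = 0.14
  L_II = 0.28
  L_III = 0.22
Multiply by the mixture weights:
  w_I·L_I = 0.33 × 0.14 = 0.0462
  w_II·L_II = 0.06 × 0.28 = 0.0168
  w_III·L_III = 0.61 × 0.22 = 0.1342
Denominator: 0.0462 + 0.0168 + 0.1342 = 0.1972
P(Topic II | data) = 0.0168 / 0.1972 ≈ 0.0852

0.0852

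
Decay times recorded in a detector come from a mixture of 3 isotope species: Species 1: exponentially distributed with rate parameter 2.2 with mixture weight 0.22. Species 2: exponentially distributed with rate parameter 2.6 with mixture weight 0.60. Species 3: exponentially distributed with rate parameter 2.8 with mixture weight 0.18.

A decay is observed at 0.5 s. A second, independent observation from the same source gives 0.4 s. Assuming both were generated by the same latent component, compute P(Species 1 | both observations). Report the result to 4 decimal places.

Apply Bayes' rule: the posterior for each component is proportional to its prior times its likelihood at x.
Since both observations come from the same component, the likelihood for component k is f_k(x₁)·f_k(x₂).
  f_1 = [2.2·e^(−2.2·0.5) = 2.2·e^(−1.1000) = 0.732316] × [0.912522] = 0.668255
  f_2 = [2.6·e^(−2.6·0.5) = 2.6·e^(−1.3000) = 0.708583] × [0.918982] = 0.651175
  f_3 = [2.8·e^(−2.8·0.5) = 2.8·e^(−1.4000) = 0.690471] × [0.913583] = 0.630803
Weight by the priors:
  π_1·f_1 = 0.22 × 0.668255 = 0.147016
  π_2·f_2 = 0.60 × 0.651175 = 0.390705
  π_3·f_3 = 0.18 × 0.630803 = 0.113545
Evidence: 0.147016 + 0.390705 + 0.113545 = 0.651266
Responsibility of Species 1: 0.147016 / 0.651266 ≈ 0.2257

0.2257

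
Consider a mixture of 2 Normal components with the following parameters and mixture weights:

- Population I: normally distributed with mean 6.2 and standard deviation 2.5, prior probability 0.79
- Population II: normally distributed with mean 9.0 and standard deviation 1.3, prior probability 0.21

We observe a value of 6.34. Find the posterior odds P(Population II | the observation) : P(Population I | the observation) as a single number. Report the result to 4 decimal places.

0.0631

The posterior odds equal the prior odds times the likelihood ratio: (P(Z=i)/P(Z=j))·(f_i(x)/f_j(x)).
Normal densities:
  L_I = (1/(2.5·√(2π)))·exp(−(6.34−6.2)²/(2·2.5²)) = 0.159577·exp(-0.00157) = 0.159327
  L_II = (1/(1.3·√(2π)))·exp(−(6.34−9.0)²/(2·1.3²)) = 0.306879·exp(-2.09337) = 0.0378291
Odds = (0.21/0.79) × (0.0378291/0.159327) = 0.265823 × 0.237431 ≈ 0.0631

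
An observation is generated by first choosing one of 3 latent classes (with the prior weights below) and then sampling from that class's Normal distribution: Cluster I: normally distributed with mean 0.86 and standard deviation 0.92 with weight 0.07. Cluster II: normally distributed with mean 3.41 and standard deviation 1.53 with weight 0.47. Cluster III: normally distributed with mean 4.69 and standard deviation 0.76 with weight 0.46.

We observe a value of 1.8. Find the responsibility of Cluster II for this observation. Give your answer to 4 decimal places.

By Bayes' theorem, P(k | x) = π_k f_k(x) / Σ_j π_j f_j(x).
Evaluate each component's likelihood at the observed value:
  L_I = 0.257295
  L_II = 0.149889
  L_III = 0.000380317
Prior × likelihood for each component:
  π_I·L_I = 0.07 × 0.257295 = 0.0180106
  π_II·L_II = 0.47 × 0.149889 = 0.0704478
  π_III·L_III = 0.46 × 0.000380317 = 0.000174946
Normaliser: 0.0180106 + 0.0704478 + 0.000174946 = 0.0886334
So the posterior for Cluster II is 0.0704478 / 0.0886334 ≈ 0.7948.

0.7948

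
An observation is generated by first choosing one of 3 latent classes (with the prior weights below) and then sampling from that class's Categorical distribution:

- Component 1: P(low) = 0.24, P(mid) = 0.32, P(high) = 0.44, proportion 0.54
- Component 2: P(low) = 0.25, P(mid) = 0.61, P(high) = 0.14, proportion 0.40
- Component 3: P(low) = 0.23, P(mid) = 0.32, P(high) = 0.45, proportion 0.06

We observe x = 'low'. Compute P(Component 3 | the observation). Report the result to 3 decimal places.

The responsibility of component k is π_k f_k(x) divided by Σ_j π_j f_j(x).
Component likelihoods at x = 'low':
  p_1 = P(low | comp) = 0.24
  p_2 = P(low | comp) = 0.25
  p_3 = P(low | comp) = 0.23
Weight by the priors:
  π_1·p_1 = 0.54 × 0.24 = 0.1296
  π_2·p_2 = 0.40 × 0.25 = 0.1
  π_3·p_3 = 0.06 × 0.23 = 0.0138
Normaliser: 0.1296 + 0.1 + 0.0138 = 0.2434
P(Component 3 | data) ≈ 0.057

0.057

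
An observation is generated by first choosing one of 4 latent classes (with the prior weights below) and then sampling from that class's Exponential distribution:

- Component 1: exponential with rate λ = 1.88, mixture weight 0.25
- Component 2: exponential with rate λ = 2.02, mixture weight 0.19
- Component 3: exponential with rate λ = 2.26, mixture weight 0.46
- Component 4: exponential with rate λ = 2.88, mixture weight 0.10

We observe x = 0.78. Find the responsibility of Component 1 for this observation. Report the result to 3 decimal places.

0.273

Apply Bayes' rule: the posterior for each component is proportional to its prior times its likelihood at x.
Component likelihoods at x = 0.78:
  L_1 = 0.433819
  L_2 = 0.417904
  L_3 = 0.387734
  L_4 = 0.304645
Prior × likelihood for each component:
  π_1·L_1 = 0.25 × 0.433819 = 0.108455
  π_2·L_2 = 0.19 × 0.417904 = 0.0794018
  π_3·L_3 = 0.46 × 0.387734 = 0.178358
  π_4·L_4 = 0.10 × 0.304645 = 0.0304645
Denominator: 0.108455 + 0.0794018 + 0.178358 + 0.0304645 = 0.396679
Responsibility of Component 1: 0.108455 / 0.396679 ≈ 0.273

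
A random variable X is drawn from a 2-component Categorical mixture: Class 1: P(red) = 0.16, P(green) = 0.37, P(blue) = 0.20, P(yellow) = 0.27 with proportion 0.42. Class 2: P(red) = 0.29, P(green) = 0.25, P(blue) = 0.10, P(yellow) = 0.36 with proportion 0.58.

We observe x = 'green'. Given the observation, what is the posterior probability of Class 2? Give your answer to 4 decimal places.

0.4827

Posterior ∝ prior × likelihood, so P(k | x) ∝ π_k f_k(x); normalise over all components.
Categorical probabilities:
  p_1 = P(green | comp) = 0.37
  p_2 = P(green | comp) = 0.25
Prior × likelihood for each component:
  π_1·p_1 = 0.42 × 0.37 = 0.1554
  π_2·p_2 = 0.58 × 0.25 = 0.145
Evidence: 0.1554 + 0.145 = 0.3004
P(Class 2 | x) = 0.145 / 0.3004 ≈ 0.4827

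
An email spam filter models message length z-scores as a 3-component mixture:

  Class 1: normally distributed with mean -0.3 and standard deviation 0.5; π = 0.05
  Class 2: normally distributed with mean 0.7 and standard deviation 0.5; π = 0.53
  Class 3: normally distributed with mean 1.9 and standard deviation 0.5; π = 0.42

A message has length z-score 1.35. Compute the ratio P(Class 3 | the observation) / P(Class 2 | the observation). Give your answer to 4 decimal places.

Only the two components matter; the odds are (π_i f_i(x)) / (π_j f_j(x)).
Component likelihoods at x = 1.35:
  f_1 = 0.00344514
  f_2 = 0.342737
  f_3 = 0.435704
Odds = (0.42/0.53) × (0.435704/0.342737) = 0.792453 × 1.27125 ≈ 1.0074

1.0074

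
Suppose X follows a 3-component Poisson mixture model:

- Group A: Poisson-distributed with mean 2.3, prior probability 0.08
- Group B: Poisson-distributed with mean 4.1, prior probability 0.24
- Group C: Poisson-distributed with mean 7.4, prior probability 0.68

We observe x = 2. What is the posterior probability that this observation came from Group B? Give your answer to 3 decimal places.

0.506

Apply Bayes' rule: the posterior for each component is proportional to its prior times its likelihood at x.
Evaluate each component's likelihood at the observed value:
  f_A = e^(−2.3)·2.3^2/2! = 0.265185
  f_B = e^(−4.1)·4.1^2/2! = 0.139293
  f_C = e^(−7.4)·7.4^2/2! = 0.0167361
Prior × likelihood for each component:
  π_A·f_A = 0.08 × 0.265185 = 0.0212148
  π_B·f_B = 0.24 × 0.139293 = 0.0334304
  π_C·f_C = 0.68 × 0.0167361 = 0.0113805
Marginal: 0.0212148 + 0.0334304 + 0.0113805 = 0.0660257
P(Group B | data) ≈ 0.506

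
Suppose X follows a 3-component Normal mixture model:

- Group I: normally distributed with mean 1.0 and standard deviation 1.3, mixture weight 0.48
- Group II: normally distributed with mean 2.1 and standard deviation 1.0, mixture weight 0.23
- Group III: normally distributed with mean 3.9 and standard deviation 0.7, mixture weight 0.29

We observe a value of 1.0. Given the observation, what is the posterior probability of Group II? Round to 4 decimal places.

0.2538

By Bayes' theorem, P(k | x) = w_k f_k(x) / Σ_j w_j f_j(x).
Normal densities:
  L_I = (1/(1.3·√(2π)))·exp(−(1.0−1.0)²/(2·1.3²)) = 0.306879·exp(-0.00000) = 0.306879
  L_II = (1/(1.0·√(2π)))·exp(−(1.0−2.1)²/(2·1.0²)) = 0.398942·exp(-0.60500) = 0.217852
  L_III = (1/(0.7·√(2π)))·exp(−(1.0−3.9)²/(2·0.7²)) = 0.569918·exp(-8.58163) = 0.00010687
Prior × likelihood for each component:
  w_I·L_I = 0.48 × 0.306879 = 0.147302
  w_II·L_II = 0.23 × 0.217852 = 0.050106
  w_III·L_III = 0.29 × 0.00010687 = 3.09923e-05
Normaliser: 0.147302 + 0.050106 + 3.09923e-05 = 0.197439
So the posterior for Group II is 0.050106 / 0.197439 ≈ 0.2538.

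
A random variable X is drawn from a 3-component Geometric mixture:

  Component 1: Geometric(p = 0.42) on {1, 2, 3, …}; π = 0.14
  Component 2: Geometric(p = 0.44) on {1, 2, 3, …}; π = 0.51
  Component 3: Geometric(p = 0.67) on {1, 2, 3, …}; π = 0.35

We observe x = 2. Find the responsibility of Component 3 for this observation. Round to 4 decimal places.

P(component k | x) = P(Z=k)·f_k(x) / marginal(x), where marginal(x) = Σ_j P(Z=j)·f_j(x).
Geometric probabilities:
  L_1 = 0.2436
  L_2 = 0.2464
  L_3 = 0.2211
Unnormalised posteriors:
  P(Z=1)·L_1 = 0.14 × 0.2436 = 0.034104
  P(Z=2)·L_2 = 0.51 × 0.2464 = 0.125664
  P(Z=3)·L_3 = 0.35 × 0.2211 = 0.077385
Denominator: 0.034104 + 0.125664 + 0.077385 = 0.237153
P(Component 3 | data) ≈ 0.3263

0.3263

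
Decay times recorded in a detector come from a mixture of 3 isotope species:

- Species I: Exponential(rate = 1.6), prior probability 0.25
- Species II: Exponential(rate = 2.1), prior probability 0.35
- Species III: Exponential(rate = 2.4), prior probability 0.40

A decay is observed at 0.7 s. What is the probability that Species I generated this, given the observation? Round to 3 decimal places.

0.273

P(component k | x) = π_k·f_k(x) / marginal(x), where marginal(x) = Σ_j π_j·f_j(x).
Exponential densities:
  p_I = 1.6·e^(−1.6·0.7) = 1.6·e^(−1.1200) = 0.522048
  p_II = 2.1·e^(−2.1·0.7) = 2.1·e^(−1.4700) = 0.482844
  p_III = 2.4·e^(−2.4·0.7) = 2.4·e^(−1.6800) = 0.447298
Multiply by the mixture weights:
  π_I·p_I = 0.25 × 0.522048 = 0.130512
  π_II·p_II = 0.35 × 0.482844 = 0.168995
  π_III·p_III = 0.40 × 0.447298 = 0.178919
Sum: 0.130512 + 0.168995 + 0.178919 = 0.478426
P(Species I | data) = 0.130512 / 0.478426 ≈ 0.273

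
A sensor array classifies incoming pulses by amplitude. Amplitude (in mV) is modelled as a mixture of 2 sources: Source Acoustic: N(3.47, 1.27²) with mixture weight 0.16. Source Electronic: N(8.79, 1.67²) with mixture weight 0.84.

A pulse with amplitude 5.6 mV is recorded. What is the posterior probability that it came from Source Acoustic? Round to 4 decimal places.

0.2756

The responsibility of component k is π_k f_k(x) divided by Σ_j π_j f_j(x).
Normal densities:
  f_Acoustic = 0.0769656
  f_Electronic = 0.0385363
Unnormalised posteriors:
  π_Acoustic·f_Acoustic = 0.16 × 0.0769656 = 0.0123145
  π_Electronic·f_Electronic = 0.84 × 0.0385363 = 0.0323705
Normaliser: 0.0123145 + 0.0323705 = 0.044685
Responsibility of Source Acoustic: 0.0123145 / 0.044685 ≈ 0.2756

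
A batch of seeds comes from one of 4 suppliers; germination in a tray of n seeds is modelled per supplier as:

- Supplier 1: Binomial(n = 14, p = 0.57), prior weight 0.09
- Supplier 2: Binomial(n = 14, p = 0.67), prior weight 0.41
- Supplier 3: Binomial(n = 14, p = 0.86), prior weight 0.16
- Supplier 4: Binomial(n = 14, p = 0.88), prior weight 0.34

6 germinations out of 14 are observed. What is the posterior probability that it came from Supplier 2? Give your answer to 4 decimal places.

The responsibility of component k is π_k f_k(x) divided by Σ_j π_j f_j(x).
Evaluate each component's likelihood at the observed value:
  f_1 = C(14,6)·0.57^6·0.43^8 = 3003·0.0342964·0.00116882 = 0.120379
  f_2 = C(14,6)·0.67^6·0.33^8 = 3003·0.0904584·0.000140641 = 0.0382046
  f_3 = C(14,6)·0.86^6·0.14^8 = 3003·0.404567·1.47579e-07 = 0.000179296
  f_4 = C(14,6)·0.88^6·0.12^8 = 3003·0.464404·4.29982e-08 = 5.99655e-05
Unnormalised posteriors:
  π_1·f_1 = 0.09 × 0.120379 = 0.0108341
  π_2·f_2 = 0.41 × 0.0382046 = 0.0156639
  π_3·f_3 = 0.16 × 0.000179296 = 2.86873e-05
  π_4·f_4 = 0.34 × 5.99655e-05 = 2.03883e-05
Denominator: 0.0108341 + 0.0156639 + 2.86873e-05 + 2.03883e-05 = 0.0265471
Responsibility of Supplier 2: 0.0156639 / 0.0265471 ≈ 0.5900

0.5900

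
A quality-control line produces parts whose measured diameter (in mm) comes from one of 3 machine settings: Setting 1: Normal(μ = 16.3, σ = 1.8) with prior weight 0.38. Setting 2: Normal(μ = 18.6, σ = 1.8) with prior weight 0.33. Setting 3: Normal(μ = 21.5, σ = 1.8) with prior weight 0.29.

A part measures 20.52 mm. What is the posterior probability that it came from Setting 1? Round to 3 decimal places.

0.053

By Bayes' theorem, P(k | x) = π_k f_k(x) / Σ_j π_j f_j(x).
Normal densities:
  L_1 = (1/(1.8·√(2π)))·exp(−(20.52−16.3)²/(2·1.8²)) = 0.221635·exp(-2.74821) = 0.014194
  L_2 = (1/(1.8·√(2π)))·exp(−(20.52−18.6)²/(2·1.8²)) = 0.221635·exp(-0.56889) = 0.125479
  L_3 = (1/(1.8·√(2π)))·exp(−(20.52−21.5)²/(2·1.8²)) = 0.221635·exp(-0.14821) = 0.191104
Weight by the priors:
  π_1·L_1 = 0.38 × 0.014194 = 0.00539372
  π_2·L_2 = 0.33 × 0.125479 = 0.0414082
  π_3·L_3 = 0.29 × 0.191104 = 0.0554203
Marginal: 0.00539372 + 0.0414082 + 0.0554203 = 0.102222
So the posterior for Setting 1 is 0.00539372 / 0.102222 ≈ 0.053.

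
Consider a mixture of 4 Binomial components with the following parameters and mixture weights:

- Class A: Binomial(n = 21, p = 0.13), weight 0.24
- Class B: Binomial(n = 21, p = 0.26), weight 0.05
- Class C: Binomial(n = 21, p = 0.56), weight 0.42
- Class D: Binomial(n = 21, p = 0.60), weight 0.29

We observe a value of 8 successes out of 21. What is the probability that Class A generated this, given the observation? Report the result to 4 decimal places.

Apply Bayes' rule: the posterior for each component is proportional to its prior times its likelihood at x.
Evaluate each component's likelihood at the observed value:
  p_A = C(21,8)·0.13^8·0.87^13 = 203490·8.15731e-08·0.163588 = 0.00271544
  p_B = C(21,8)·0.26^8·0.74^13 = 203490·2.08827e-05·0.0199532 = 0.0847895
  p_C = C(21,8)·0.56^8·0.44^13 = 203490·0.00967173·2.31678e-05 = 0.0455966
  p_D = C(21,8)·0.60^8·0.40^13 = 203490·0.0167962·6.71089e-06 = 0.0229368
Prior × likelihood for each component:
  π_A·p_A = 0.24 × 0.00271544 = 0.000651706
  π_B·p_B = 0.05 × 0.0847895 = 0.00423948
  π_C·p_C = 0.42 × 0.0455966 = 0.0191506
  π_D·p_D = 0.29 × 0.0229368 = 0.00665167
Normaliser: 0.000651706 + 0.00423948 + 0.0191506 + 0.00665167 = 0.0306934
Responsibility of Class A: 0.000651706 / 0.0306934 ≈ 0.0212

0.0212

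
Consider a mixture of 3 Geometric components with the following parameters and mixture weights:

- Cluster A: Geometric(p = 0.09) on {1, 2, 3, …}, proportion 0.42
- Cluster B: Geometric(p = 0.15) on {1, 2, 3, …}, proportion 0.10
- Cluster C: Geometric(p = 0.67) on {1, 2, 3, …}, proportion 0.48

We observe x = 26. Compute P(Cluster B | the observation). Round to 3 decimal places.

0.067

P(component k | x) = π_k·f_k(x) / marginal(x), where marginal(x) = Σ_j π_j·f_j(x).
Evaluate each component's likelihood at the observed value:
  p_A = 0.00851682
  p_B = 0.00257967
  p_C = 6.15068e-13
Multiply by the mixture weights:
  π_A·p_A = 0.42 × 0.00851682 = 0.00357706
  π_B·p_B = 0.10 × 0.00257967 = 0.000257967
  π_C·p_C = 0.48 × 6.15068e-13 = 2.95233e-13
Marginal: 0.00357706 + 0.000257967 + 2.95233e-13 = 0.00383503
Responsibility of Cluster B: 0.000257967 / 0.00383503 ≈ 0.067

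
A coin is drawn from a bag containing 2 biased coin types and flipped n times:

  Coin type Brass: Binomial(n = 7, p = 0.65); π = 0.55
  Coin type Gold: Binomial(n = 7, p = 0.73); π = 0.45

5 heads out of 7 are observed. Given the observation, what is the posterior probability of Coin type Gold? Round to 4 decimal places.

Apply Bayes' rule: the posterior for each component is proportional to its prior times its likelihood at x.
Evaluate each component's likelihood at the observed value:
  p_Brass = 0.298485
  p_Gold = 0.317367
Unnormalised posteriors:
  w_Brass·p_Brass = 0.55 × 0.298485 = 0.164167
  w_Gold·p_Gold = 0.45 × 0.317367 = 0.142815
Denominator: 0.164167 + 0.142815 = 0.306982
So the posterior for Coin type Gold is 0.142815 / 0.306982 ≈ 0.4652.

0.4652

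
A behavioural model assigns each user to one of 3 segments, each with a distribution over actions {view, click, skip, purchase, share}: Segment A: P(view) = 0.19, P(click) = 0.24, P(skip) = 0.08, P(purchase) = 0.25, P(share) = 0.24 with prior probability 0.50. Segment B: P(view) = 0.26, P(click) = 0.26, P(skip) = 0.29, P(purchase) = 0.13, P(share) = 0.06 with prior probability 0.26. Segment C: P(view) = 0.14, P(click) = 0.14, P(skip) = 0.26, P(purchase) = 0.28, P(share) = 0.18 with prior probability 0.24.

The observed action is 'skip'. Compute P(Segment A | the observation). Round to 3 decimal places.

0.225

P(component k | x) = w_k·f_k(x) / marginal(x), where marginal(x) = Σ_j w_j·f_j(x).
Component likelihoods at x = 'skip':
  p_A = 0.08
  p_B = 0.29
  p_C = 0.26
Multiply by the mixture weights:
  w_A·p_A = 0.50 × 0.08 = 0.04
  w_B·p_B = 0.26 × 0.29 = 0.0754
  w_C·p_C = 0.24 × 0.26 = 0.0624
Denominator: 0.04 + 0.0754 + 0.0624 = 0.1778
Responsibility of Segment A: 0.04 / 0.1778 ≈ 0.225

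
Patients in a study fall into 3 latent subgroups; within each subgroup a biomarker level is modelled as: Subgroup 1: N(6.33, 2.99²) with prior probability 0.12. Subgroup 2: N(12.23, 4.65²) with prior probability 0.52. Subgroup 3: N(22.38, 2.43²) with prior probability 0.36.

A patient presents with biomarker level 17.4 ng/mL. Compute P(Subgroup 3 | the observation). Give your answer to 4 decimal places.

Posterior ∝ prior × likelihood, so P(k | x) ∝ π_k f_k(x); normalise over all components.
Evaluate each component's likelihood at the observed value:
  f_1 = 0.000140841
  f_2 = 0.0462411
  f_3 = 0.0201044
Prior × likelihood for each component:
  π_1·f_1 = 0.12 × 0.000140841 = 1.6901e-05
  π_2·f_2 = 0.52 × 0.0462411 = 0.0240454
  π_3·f_3 = 0.36 × 0.0201044 = 0.0072376
Normaliser: 1.6901e-05 + 0.0240454 + 0.0072376 = 0.0312999
So the posterior for Subgroup 3 is 0.0072376 / 0.0312999 ≈ 0.2312.

0.2312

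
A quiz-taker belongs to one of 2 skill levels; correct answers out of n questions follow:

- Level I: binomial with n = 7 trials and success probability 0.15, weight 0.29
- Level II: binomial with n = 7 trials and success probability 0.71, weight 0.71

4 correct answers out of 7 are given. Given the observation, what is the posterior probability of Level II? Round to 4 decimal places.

0.9799

P(component k | x) = w_k·f_k(x) / marginal(x), where marginal(x) = Σ_j w_j·f_j(x).
Component likelihoods at x = 4 correct answers out of 7:
  p_I = 0.0108815
  p_II = 0.216918
Prior × likelihood for each component:
  w_I·p_I = 0.29 × 0.0108815 = 0.00315564
  w_II·p_II = 0.71 × 0.216918 = 0.154012
Sum: 0.00315564 + 0.154012 = 0.157167
P(Level II | data) ≈ 0.9799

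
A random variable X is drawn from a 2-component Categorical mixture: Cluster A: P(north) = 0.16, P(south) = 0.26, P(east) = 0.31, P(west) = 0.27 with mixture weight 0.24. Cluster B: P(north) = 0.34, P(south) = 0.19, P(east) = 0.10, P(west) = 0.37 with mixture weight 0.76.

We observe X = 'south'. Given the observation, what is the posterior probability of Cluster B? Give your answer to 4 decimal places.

0.6983

P(component k | x) = w_k·f_k(x) / marginal(x), where marginal(x) = Σ_j w_j·f_j(x).
Evaluate each component's likelihood at the observed value:
  p_A = P(south | comp) = 0.26
  p_B = P(south | comp) = 0.19
Weight by the priors:
  w_A·p_A = 0.24 × 0.26 = 0.0624
  w_B·p_B = 0.76 × 0.19 = 0.1444
Marginal: 0.0624 + 0.1444 = 0.2068
Responsibility of Cluster B: 0.1444 / 0.2068 ≈ 0.6983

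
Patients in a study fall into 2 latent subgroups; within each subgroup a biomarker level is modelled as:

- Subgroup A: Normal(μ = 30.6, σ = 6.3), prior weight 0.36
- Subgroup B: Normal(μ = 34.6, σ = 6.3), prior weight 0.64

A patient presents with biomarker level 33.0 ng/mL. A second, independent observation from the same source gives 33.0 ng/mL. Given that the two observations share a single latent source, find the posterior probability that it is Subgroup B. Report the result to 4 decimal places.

Apply Bayes' rule: the posterior for each component is proportional to its prior times its likelihood at x.
Since both observations come from the same component, the likelihood for component k is f_k(x₁)·f_k(x₂).
  f_A = [0.058892] × [0.058892] = 0.00346826
  f_B = [0.0613146] × [0.0613146] = 0.00375947
Multiply by the mixture weights:
  w_A·f_A = 0.36 × 0.00346826 = 0.00124858
  w_B·f_B = 0.64 × 0.00375947 = 0.00240606
Evidence: 0.00124858 + 0.00240606 = 0.00365464
So the posterior for Subgroup B is 0.00240606 / 0.00365464 ≈ 0.6584.

0.6584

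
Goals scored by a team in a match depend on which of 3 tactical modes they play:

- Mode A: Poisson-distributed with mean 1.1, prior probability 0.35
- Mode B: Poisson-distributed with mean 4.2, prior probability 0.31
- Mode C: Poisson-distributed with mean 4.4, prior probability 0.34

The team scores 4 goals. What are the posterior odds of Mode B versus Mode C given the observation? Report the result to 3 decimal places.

Since P(k|x) ∝ π_k f_k(x), the posterior odds are π_i f_i(x) / (π_j f_j(x)).
Evaluate each component's likelihood at the observed value:
  f_A = e^(−1.1)·1.1^4/4! = 0.0203065
  f_B = e^(−4.2)·4.2^4/4! = 0.194424
  f_C = e^(−4.4)·4.4^4/4! = 0.191736
Odds = (0.31/0.34) × (0.194424/0.191736) = 0.911765 × 1.01402 ≈ 0.925

0.925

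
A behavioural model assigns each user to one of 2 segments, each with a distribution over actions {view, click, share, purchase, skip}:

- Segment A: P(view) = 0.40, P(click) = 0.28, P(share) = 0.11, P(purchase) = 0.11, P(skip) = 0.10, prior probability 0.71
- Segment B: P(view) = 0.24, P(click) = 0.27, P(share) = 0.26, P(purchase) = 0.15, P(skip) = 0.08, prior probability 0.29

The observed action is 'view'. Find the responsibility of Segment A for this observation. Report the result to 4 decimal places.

0.8032

P(component k | x) = π_k·f_k(x) / marginal(x), where marginal(x) = Σ_j π_j·f_j(x).
Component likelihoods at x = 'view':
  f_A = 0.4
  f_B = 0.24
Unnormalised posteriors:
  π_A·f_A = 0.71 × 0.4 = 0.284
  π_B·f_B = 0.29 × 0.24 = 0.0696
Evidence: 0.284 + 0.0696 = 0.3536
So the posterior for Segment A is 0.284 / 0.3536 ≈ 0.8032.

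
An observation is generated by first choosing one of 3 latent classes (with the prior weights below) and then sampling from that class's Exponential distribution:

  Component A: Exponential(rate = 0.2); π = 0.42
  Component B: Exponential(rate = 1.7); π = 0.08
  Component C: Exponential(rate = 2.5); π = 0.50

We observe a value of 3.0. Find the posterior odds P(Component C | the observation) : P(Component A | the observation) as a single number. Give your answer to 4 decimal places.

0.0150

Posterior odds = (P(Z=i) f_i(x)) / (P(Z=j) f_j(x)); the normalising sum cancels.
Evaluate each component's likelihood at the observed value:
  p_A = 0.2·e^(−0.2·3.0) = 0.2·e^(−0.6000) = 0.109762
  p_B = 1.7·e^(−1.7·3.0) = 1.7·e^(−5.1000) = 0.0103645
  p_C = 2.5·e^(−2.5·3.0) = 2.5·e^(−7.5000) = 0.00138271
0.000691355 / 0.0461002 ≈ 0.0150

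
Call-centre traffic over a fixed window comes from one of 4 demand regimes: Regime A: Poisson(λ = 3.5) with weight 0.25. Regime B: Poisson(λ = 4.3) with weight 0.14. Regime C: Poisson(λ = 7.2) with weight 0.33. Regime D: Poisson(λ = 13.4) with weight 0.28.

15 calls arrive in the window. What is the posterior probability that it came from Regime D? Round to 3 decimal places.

0.950

Posterior ∝ prior × likelihood, so P(k | x) ∝ π_k f_k(x); normalise over all components.
Poisson probabilities:
  p_A = 3.34573e-06
  p_B = 3.29656e-05
  p_C = 0.00413588
  p_D = 0.0934386
Multiply by the mixture weights:
  π_A·p_A = 0.25 × 3.34573e-06 = 8.36431e-07
  π_B·p_B = 0.14 × 3.29656e-05 = 4.61518e-06
  π_C·p_C = 0.33 × 0.00413588 = 0.00136484
  π_D·p_D = 0.28 × 0.0934386 = 0.0261628
Evidence: 8.36431e-07 + 4.61518e-06 + 0.00136484 + 0.0261628 = 0.0275331
P(Regime D | the observation) ≈ 0.950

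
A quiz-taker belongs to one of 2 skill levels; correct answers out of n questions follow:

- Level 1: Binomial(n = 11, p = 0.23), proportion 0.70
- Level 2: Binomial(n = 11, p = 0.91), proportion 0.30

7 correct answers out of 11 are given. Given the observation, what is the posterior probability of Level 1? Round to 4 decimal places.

0.4517

The responsibility of component k is P(Z=k) f_k(x) divided by Σ_j P(Z=j) f_j(x).
Binomial probabilities:
  p_1 = C(11,7)·0.23^7·0.77^4 = 330·3.40483e-05·0.35153 = 0.00394977
  p_2 = C(11,7)·0.91^7·0.09^4 = 330·0.516761·6.561e-05 = 0.0111885
Unnormalised posteriors:
  P(Z=1)·p_1 = 0.70 × 0.00394977 = 0.00276484
  P(Z=2)·p_2 = 0.30 × 0.0111885 = 0.00335656
Marginal: 0.00276484 + 0.00335656 = 0.0061214
P(Level 1 | 7 correct answers out of 11) ≈ 0.4517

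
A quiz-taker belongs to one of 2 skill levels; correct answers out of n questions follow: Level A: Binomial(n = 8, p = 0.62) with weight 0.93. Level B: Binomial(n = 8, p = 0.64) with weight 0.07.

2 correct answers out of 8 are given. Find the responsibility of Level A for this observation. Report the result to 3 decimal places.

0.945

The responsibility of component k is w_k f_k(x) divided by Σ_j w_j f_j(x).
Binomial probabilities:
  f_A = 0.0324073
  f_B = 0.0249651
Weight by the priors:
  w_A·f_A = 0.93 × 0.0324073 = 0.0301388
  w_B·f_B = 0.07 × 0.0249651 = 0.00174756
Marginal: 0.0301388 + 0.00174756 = 0.0318864
Responsibility of Level A: 0.0301388 / 0.0318864 ≈ 0.945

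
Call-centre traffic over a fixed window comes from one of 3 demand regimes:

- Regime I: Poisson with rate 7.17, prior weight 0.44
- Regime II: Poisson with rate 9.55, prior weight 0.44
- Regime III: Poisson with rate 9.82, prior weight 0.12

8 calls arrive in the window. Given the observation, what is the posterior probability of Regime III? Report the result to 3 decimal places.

P(component k | x) = π_k·f_k(x) / marginal(x), where marginal(x) = Σ_j π_j·f_j(x).
Evaluate each component's likelihood at the observed value:
  f_I = 0.133273
  f_II = 0.122178
  f_III = 0.116573
Prior × likelihood for each component:
  π_I·f_I = 0.44 × 0.133273 = 0.05864
  π_II·f_II = 0.44 × 0.122178 = 0.0537585
  π_III·f_III = 0.12 × 0.116573 = 0.0139888
Marginal: 0.05864 + 0.0537585 + 0.0139888 = 0.126387
Responsibility of Regime III: 0.0139888 / 0.126387 ≈ 0.111

0.111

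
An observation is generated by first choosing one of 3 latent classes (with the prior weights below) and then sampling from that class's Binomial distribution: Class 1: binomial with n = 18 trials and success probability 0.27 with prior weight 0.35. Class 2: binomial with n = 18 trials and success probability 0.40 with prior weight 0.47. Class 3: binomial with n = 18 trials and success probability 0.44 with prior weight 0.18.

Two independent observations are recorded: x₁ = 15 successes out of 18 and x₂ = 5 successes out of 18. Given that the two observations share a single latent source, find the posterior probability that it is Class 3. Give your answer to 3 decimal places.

0.459

The responsibility of component k is π_k f_k(x) divided by Σ_j π_j f_j(x).
Since both observations come from the same component, the likelihood for component k is f_k(x₁)·f_k(x₂).
  L_1 = [9.37811e-07] × [0.20554] = 1.92757e-07
  L_2 = [0.000189253] × [0.11459] = 2.16865e-05
  L_3 = [0.000642753] × [0.075264] = 4.83762e-05
Multiply by the mixture weights:
  π_1·L_1 = 0.35 × 1.92757e-07 = 6.7465e-08
  π_2·L_2 = 0.47 × 2.16865e-05 = 1.01927e-05
  π_3·L_3 = 0.18 × 4.83762e-05 = 8.70771e-06
Denominator: 6.7465e-08 + 1.01927e-05 + 8.70771e-06 = 1.89678e-05
P(Class 3 | x₁, x₂) = 8.70771e-06 / 1.89678e-05 ≈ 0.459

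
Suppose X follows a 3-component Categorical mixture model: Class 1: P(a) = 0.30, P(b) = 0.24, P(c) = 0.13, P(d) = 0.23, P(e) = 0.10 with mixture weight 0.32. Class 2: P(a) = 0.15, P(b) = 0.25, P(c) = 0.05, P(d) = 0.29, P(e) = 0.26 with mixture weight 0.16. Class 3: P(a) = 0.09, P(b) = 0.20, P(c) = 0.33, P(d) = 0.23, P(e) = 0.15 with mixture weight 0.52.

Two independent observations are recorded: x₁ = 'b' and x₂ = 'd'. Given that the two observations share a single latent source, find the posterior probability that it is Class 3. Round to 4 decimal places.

0.4498

P(component k | x) = π_k·f_k(x) / marginal(x), where marginal(x) = Σ_j π_j·f_j(x).
Since both observations come from the same component, the likelihood for component k is f_k(x₁)·f_k(x₂).
  f_1 = [0.24] × [0.23] = 0.0552
  f_2 = [0.25] × [0.29] = 0.0725
  f_3 = [0.2] × [0.23] = 0.046
Prior × likelihood for each component:
  π_1·f_1 = 0.32 × 0.0552 = 0.017664
  π_2·f_2 = 0.16 × 0.0725 = 0.0116
  π_3·f_3 = 0.52 × 0.046 = 0.02392
Normaliser: 0.017664 + 0.0116 + 0.02392 = 0.053184
P(Class 3 | x₁, x₂) = 0.02392 / 0.053184 ≈ 0.4498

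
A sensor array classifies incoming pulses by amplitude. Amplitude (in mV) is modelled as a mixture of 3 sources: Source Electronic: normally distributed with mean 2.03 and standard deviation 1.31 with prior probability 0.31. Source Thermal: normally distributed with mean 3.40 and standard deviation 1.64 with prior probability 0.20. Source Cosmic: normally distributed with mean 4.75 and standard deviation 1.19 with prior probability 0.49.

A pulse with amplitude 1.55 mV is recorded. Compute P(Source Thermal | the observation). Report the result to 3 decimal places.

P(component k | x) = π_k·f_k(x) / marginal(x), where marginal(x) = Σ_j π_j·f_j(x).
Evaluate each component's likelihood at the observed value:
  L_Electronic = 0.284764
  L_Thermal = 0.12875
  L_Cosmic = 0.00901869
Multiply by the mixture weights:
  π_Electronic·L_Electronic = 0.31 × 0.284764 = 0.0882768
  π_Thermal·L_Thermal = 0.20 × 0.12875 = 0.02575
  π_Cosmic·L_Cosmic = 0.49 × 0.00901869 = 0.00441916
Evidence: 0.0882768 + 0.02575 + 0.00441916 = 0.118446
P(Source Thermal | data) ≈ 0.217

0.217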